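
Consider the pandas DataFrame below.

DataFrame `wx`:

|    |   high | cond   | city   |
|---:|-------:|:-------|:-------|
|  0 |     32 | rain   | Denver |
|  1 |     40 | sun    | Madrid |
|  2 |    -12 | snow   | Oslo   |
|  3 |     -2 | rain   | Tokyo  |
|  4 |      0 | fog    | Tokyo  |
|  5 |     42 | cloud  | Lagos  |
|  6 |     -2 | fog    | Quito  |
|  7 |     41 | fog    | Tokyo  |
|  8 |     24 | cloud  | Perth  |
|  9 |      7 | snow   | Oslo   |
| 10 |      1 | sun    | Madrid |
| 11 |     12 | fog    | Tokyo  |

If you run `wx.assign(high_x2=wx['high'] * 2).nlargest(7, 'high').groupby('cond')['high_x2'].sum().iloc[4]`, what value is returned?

add column high_x2 = wx['high'] * 2:
    high   cond    city  high_x2
0     32   rain  Denver       64
1     40    sun  Madrid       80
2    -12   snow    Oslo      -24
3     -2   rain   Tokyo       -4
4      0    fog   Tokyo        0
5     42  cloud   Lagos       84
6     -2    fog   Quito       -4
7     41    fog   Tokyo       82
8     24  cloud   Perth       48
9      7   snow    Oslo       14
10     1    sun  Madrid        2
11    12    fog   Tokyo       24
take 7 rows with largest high:
    high   cond    city  high_x2
5     42  cloud   Lagos       84
7     41    fog   Tokyo       82
1     40    sun  Madrid       80
0     32   rain  Denver       64
8     24  cloud   Perth       48
11    12    fog   Tokyo       24
9      7   snow    Oslo       14
group by cond, sum of high_x2:
cond
cloud    132
fog      106
rain      64
snow      14
sun       80
Name: high_x2, dtype: int64

80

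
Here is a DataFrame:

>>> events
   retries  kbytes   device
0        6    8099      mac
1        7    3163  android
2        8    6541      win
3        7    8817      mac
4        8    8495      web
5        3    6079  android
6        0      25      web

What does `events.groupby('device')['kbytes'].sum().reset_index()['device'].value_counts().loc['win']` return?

group by device, sum of kbytes:
device
android     9242
mac        16916
web         8520
win         6541
Name: kbytes, dtype: int64
reset_index():
    device  kbytes
0  android    9242
1      mac   16916
2      web    8520
3      win    6541
value_counts of device:
device
android    1
mac        1
web        1
win        1
Name: count, dtype: int64
Reading off the value at index 'win', we get 1.

1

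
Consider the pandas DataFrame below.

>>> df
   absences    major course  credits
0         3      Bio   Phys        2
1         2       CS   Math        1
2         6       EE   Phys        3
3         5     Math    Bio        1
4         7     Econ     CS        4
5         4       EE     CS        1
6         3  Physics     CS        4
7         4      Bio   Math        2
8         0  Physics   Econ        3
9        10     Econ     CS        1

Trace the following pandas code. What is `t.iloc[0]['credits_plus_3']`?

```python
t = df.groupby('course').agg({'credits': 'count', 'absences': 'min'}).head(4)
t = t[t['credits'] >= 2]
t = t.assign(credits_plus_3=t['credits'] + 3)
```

7

group by course: count(credits), min(absences):
        credits  absences
course                   
Bio           1         5
CS            4         3
Econ          1         0
Math          2         2
Phys          2         3
take first 4 rows:
        credits  absences
course                   
Bio           1         5
CS            4         3
Econ          1         0
Math          2         2
filter rows where credits >= 2:
        credits  absences
course                   
CS            4         3
Math          2         2
add column credits_plus_3 = t['credits'] + 3:
        credits  absences  credits_plus_3
course                                   
CS            4         3               7
Math          2         2               5
Taking the value at position 0, column 'credits_plus_3' gives 7.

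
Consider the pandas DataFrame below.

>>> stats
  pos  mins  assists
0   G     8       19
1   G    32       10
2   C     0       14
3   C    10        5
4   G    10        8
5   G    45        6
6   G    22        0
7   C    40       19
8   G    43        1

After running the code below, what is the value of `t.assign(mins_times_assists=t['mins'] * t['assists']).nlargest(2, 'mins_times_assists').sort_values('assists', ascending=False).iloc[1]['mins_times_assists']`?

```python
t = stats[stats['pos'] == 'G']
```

filter rows where pos == 'G':
  pos  mins  assists
0   G     8       19
1   G    32       10
4   G    10        8
5   G    45        6
6   G    22        0
8   G    43        1
add column mins_times_assists = t['mins'] * t['assists']:
  pos  mins  assists  mins_times_assists
0   G     8       19                 152
1   G    32       10                 320
4   G    10        8                  80
5   G    45        6                 270
6   G    22        0                   0
8   G    43        1                  43
take 2 rows with largest mins_times_assists:
  pos  mins  assists  mins_times_assists
1   G    32       10                 320
5   G    45        6                 270
sort by assists descending:
  pos  mins  assists  mins_times_assists
1   G    32       10                 320
5   G    45        6                 270
Reading off the value at position 1, column 'mins_times_assists', we get 270.

270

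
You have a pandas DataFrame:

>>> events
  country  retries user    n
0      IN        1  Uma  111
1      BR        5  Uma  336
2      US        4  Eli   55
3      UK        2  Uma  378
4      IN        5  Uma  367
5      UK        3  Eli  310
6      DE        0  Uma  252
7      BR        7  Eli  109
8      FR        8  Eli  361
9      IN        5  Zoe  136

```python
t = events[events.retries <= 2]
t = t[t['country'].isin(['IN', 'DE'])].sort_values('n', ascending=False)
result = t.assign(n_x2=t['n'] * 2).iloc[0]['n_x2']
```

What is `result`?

504

filter rows where retries <= 2:
  country  retries user    n
0      IN        1  Uma  111
3      UK        2  Uma  378
6      DE        0  Uma  252
filter rows where country in ['IN', 'DE']:
  country  retries user    n
0      IN        1  Uma  111
6      DE        0  Uma  252
sort by n descending:
  country  retries user    n
6      DE        0  Uma  252
0      IN        1  Uma  111
add column n_x2 = t['n'] * 2:
  country  retries user    n  n_x2
6      DE        0  Uma  252   504
0      IN        1  Uma  111   222
Then the value at position 0, column 'n_x2': 504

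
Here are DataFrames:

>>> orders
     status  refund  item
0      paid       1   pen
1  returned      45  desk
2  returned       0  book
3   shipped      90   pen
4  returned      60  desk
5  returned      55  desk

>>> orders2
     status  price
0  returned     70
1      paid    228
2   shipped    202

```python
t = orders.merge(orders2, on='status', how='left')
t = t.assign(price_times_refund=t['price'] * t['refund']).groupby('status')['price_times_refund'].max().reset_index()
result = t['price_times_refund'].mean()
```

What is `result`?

7536.0

merge on 'status' (how='left') → 6 rows:
     status  refund  item  price
0      paid       1   pen    228
1  returned      45  desk     70
2  returned       0  book     70
3   shipped      90   pen    202
4  returned      60  desk     70
5  returned      55  desk     70
add column price_times_refund = t['price'] * t['refund']:
     status  refund  item  price  price_times_refund
0      paid       1   pen    228                 228
1  returned      45  desk     70                3150
2  returned       0  book     70                   0
3   shipped      90   pen    202               18180
4  returned      60  desk     70                4200
5  returned      55  desk     70                3850
group by status, max of price_times_refund:
status
paid          228
returned     4200
shipped     18180
Name: price_times_refund, dtype: int64
reset_index():
     status  price_times_refund
0      paid                 228
1  returned                4200
2   shipped               18180
So mean() = 7536.0.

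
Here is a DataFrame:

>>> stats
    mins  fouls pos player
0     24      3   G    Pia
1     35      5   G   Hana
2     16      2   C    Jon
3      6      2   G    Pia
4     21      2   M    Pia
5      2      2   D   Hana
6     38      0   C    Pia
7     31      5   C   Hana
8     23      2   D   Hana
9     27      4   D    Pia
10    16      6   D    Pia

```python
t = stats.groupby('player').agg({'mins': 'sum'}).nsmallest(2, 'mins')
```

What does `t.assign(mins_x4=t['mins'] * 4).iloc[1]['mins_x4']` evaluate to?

group by player, sum of mins:
        mins
player      
Hana      91
Jon       16
Pia      132
take 2 rows with smallest mins:
        mins
player      
Jon       16
Hana      91
add column mins_x4 = t['mins'] * 4:
        mins  mins_x4
player               
Jon       16       64
Hana      91      364
Reading off the value at position 1, column 'mins_x4', we get 364.

364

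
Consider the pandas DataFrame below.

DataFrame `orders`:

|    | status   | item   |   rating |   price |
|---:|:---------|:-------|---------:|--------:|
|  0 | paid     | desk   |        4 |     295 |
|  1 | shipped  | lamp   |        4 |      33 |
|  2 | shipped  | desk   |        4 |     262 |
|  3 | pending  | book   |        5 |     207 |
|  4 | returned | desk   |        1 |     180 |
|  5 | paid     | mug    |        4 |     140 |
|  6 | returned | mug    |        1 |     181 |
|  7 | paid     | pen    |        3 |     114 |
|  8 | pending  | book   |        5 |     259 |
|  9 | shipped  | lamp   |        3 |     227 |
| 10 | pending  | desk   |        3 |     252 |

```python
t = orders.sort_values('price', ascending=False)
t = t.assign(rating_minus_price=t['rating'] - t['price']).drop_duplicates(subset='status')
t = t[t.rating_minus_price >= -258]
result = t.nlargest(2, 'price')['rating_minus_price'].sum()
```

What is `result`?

-512

sort by price descending:
      status  item  rating  price
0       paid  desk       4    295
2    shipped  desk       4    262
8    pending  book       5    259
10   pending  desk       3    252
9    shipped  lamp       3    227
3    pending  book       5    207
6   returned   mug       1    181
4   returned  desk       1    180
5       paid   mug       4    140
7       paid   pen       3    114
1    shipped  lamp       4     33
add column rating_minus_price = t['rating'] - t['price']:
      status  item  rating  price  rating_minus_price
0       paid  desk       4    295                -291
2    shipped  desk       4    262                -258
8    pending  book       5    259                -254
10   pending  desk       3    252                -249
9    shipped  lamp       3    227                -224
3    pending  book       5    207                -202
6   returned   mug       1    181                -180
4   returned  desk       1    180                -179
5       paid   mug       4    140                -136
7       paid   pen       3    114                -111
1    shipped  lamp       4     33                 -29
drop duplicate status (keep=first):
     status  item  rating  price  rating_minus_price
0      paid  desk       4    295                -291
2   shipped  desk       4    262                -258
8   pending  book       5    259                -254
6  returned   mug       1    181                -180
filter rows where rating_minus_price >= -258:
     status  item  rating  price  rating_minus_price
2   shipped  desk       4    262                -258
8   pending  book       5    259                -254
6  returned   mug       1    181                -180
take 2 rows with largest price:
    status  item  rating  price  rating_minus_price
2  shipped  desk       4    262                -258
8  pending  book       5    259                -254
Reading off the sum of column 'rating_minus_price', we get -512.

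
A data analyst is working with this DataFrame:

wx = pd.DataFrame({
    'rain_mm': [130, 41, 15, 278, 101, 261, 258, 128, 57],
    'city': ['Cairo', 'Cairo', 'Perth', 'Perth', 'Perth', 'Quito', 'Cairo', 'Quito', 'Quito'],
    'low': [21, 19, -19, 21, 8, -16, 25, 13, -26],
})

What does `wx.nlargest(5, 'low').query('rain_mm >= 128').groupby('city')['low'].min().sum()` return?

take 5 rows with largest low:
   rain_mm   city  low
6      258  Cairo   25
0      130  Cairo   21
3      278  Perth   21
1       41  Cairo   19
7      128  Quito   13
filter rows where rain_mm >= 128:
   rain_mm   city  low
6      258  Cairo   25
0      130  Cairo   21
3      278  Perth   21
7      128  Quito   13
group by city, min of low:
city
Cairo    21
Perth    21
Quito    13
Name: low, dtype: int64

55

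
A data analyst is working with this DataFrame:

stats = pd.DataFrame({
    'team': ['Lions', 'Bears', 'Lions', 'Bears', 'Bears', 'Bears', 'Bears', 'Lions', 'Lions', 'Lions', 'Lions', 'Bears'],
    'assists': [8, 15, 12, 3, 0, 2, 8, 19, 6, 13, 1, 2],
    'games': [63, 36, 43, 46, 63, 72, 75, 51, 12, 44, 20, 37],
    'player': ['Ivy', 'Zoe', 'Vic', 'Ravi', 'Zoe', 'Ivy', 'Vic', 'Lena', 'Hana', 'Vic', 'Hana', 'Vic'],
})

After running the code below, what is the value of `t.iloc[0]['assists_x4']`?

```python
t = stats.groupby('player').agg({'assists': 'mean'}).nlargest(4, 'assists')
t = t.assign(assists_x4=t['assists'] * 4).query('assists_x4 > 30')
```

76.0

group by player, mean of assists:
        assists
player         
Hana       3.50
Ivy        5.00
Lena      19.00
Ravi       3.00
Vic        8.75
Zoe        7.50
take 4 rows with largest assists:
        assists
player         
Lena      19.00
Vic        8.75
Zoe        7.50
Ivy        5.00
add column assists_x4 = t['assists'] * 4:
        assists  assists_x4
player                     
Lena      19.00        76.0
Vic        8.75        35.0
Zoe        7.50        30.0
Ivy        5.00        20.0
filter rows where assists_x4 > 30:
        assists  assists_x4
player                     
Lena      19.00        76.0
Vic        8.75        35.0
Reading off the value at position 0, column 'assists_x4', we get 76.0.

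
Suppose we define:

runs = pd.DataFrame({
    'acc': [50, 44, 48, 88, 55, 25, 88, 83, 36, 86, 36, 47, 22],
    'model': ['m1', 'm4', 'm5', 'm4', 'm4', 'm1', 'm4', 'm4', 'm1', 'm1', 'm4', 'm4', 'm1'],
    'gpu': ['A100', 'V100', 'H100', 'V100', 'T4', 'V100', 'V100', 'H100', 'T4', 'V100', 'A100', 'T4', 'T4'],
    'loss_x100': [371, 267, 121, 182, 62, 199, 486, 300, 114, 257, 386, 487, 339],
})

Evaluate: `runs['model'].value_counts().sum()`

value_counts of model:
model
m4    7
m1    5
m5    1
Name: count, dtype: int64

13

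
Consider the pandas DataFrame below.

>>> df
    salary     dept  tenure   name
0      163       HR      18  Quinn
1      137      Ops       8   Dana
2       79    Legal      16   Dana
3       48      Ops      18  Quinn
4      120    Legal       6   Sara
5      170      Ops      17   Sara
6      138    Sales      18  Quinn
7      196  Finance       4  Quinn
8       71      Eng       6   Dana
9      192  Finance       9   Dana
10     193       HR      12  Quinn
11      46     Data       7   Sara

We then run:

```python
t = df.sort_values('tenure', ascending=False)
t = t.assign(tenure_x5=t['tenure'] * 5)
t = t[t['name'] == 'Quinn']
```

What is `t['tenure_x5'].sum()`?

350

sort by tenure descending:
    salary     dept  tenure   name
0      163       HR      18  Quinn
3       48      Ops      18  Quinn
6      138    Sales      18  Quinn
5      170      Ops      17   Sara
2       79    Legal      16   Dana
10     193       HR      12  Quinn
9      192  Finance       9   Dana
1      137      Ops       8   Dana
11      46     Data       7   Sara
4      120    Legal       6   Sara
8       71      Eng       6   Dana
7      196  Finance       4  Quinn
add column tenure_x5 = t['tenure'] * 5:
    salary     dept  tenure   name  tenure_x5
0      163       HR      18  Quinn         90
3       48      Ops      18  Quinn         90
6      138    Sales      18  Quinn         90
5      170      Ops      17   Sara         85
2       79    Legal      16   Dana         80
10     193       HR      12  Quinn         60
9      192  Finance       9   Dana         45
1      137      Ops       8   Dana         40
11      46     Data       7   Sara         35
4      120    Legal       6   Sara         30
8       71      Eng       6   Dana         30
7      196  Finance       4  Quinn         20
filter rows where name == 'Quinn':
    salary     dept  tenure   name  tenure_x5
0      163       HR      18  Quinn         90
3       48      Ops      18  Quinn         90
6      138    Sales      18  Quinn         90
10     193       HR      12  Quinn         60
7      196  Finance       4  Quinn         20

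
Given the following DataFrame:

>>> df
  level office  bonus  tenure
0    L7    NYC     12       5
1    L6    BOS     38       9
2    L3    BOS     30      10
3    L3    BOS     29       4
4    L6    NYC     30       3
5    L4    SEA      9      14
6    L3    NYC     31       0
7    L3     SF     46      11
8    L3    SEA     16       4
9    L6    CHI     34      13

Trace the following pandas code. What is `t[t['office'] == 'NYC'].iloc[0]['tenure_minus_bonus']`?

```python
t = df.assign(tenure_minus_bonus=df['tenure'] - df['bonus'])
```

add column tenure_minus_bonus = df['tenure'] - df['bonus']:
  level office  bonus  tenure  tenure_minus_bonus
0    L7    NYC     12       5                  -7
1    L6    BOS     38       9                 -29
2    L3    BOS     30      10                 -20
3    L3    BOS     29       4                 -25
4    L6    NYC     30       3                 -27
5    L4    SEA      9      14                   5
6    L3    NYC     31       0                 -31
7    L3     SF     46      11                 -35
8    L3    SEA     16       4                 -12
9    L6    CHI     34      13                 -21
filter rows where office == 'NYC':
  level office  bonus  tenure  tenure_minus_bonus
0    L7    NYC     12       5                  -7
4    L6    NYC     30       3                 -27
6    L3    NYC     31       0                 -31

-7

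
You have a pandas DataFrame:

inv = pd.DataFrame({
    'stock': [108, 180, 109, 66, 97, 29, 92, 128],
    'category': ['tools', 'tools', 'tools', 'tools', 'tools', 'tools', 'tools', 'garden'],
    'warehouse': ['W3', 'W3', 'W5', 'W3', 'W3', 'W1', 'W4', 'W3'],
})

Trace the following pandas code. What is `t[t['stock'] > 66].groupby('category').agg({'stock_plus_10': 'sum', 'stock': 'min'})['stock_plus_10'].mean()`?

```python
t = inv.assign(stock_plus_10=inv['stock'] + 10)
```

add column stock_plus_10 = inv['stock'] + 10:
   stock category warehouse  stock_plus_10
0    108    tools        W3            118
1    180    tools        W3            190
2    109    tools        W5            119
3     66    tools        W3             76
4     97    tools        W3            107
5     29    tools        W1             39
6     92    tools        W4            102
7    128   garden        W3            138
filter rows where stock > 66:
   stock category warehouse  stock_plus_10
0    108    tools        W3            118
1    180    tools        W3            190
2    109    tools        W5            119
4     97    tools        W3            107
6     92    tools        W4            102
7    128   garden        W3            138
group by category: sum(stock_plus_10), min(stock):
          stock_plus_10  stock
category                      
garden              138    128
tools               636     92
So mean() = 387.0.

387.0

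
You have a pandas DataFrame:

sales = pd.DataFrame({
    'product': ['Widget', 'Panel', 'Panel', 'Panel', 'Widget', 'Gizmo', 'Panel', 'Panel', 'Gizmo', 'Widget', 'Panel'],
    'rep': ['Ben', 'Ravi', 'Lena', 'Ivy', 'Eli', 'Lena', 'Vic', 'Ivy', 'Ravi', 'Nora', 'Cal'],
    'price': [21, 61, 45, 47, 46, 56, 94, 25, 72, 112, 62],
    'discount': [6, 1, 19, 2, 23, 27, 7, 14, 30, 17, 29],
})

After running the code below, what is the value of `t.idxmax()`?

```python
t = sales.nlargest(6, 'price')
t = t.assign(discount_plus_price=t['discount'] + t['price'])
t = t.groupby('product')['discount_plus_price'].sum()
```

take 6 rows with largest price:
   product   rep  price  discount
9   Widget  Nora    112        17
6    Panel   Vic     94         7
8    Gizmo  Ravi     72        30
10   Panel   Cal     62        29
1    Panel  Ravi     61         1
5    Gizmo  Lena     56        27
add column discount_plus_price = t['discount'] + t['price']:
   product   rep  price  discount  discount_plus_price
9   Widget  Nora    112        17                  129
6    Panel   Vic     94         7                  101
8    Gizmo  Ravi     72        30                  102
10   Panel   Cal     62        29                   91
1    Panel  Ravi     61         1                   62
5    Gizmo  Lena     56        27                   83
group by product, sum of discount_plus_price:
product
Gizmo     185
Panel     254
Widget    129
Name: discount_plus_price, dtype: int64

Panel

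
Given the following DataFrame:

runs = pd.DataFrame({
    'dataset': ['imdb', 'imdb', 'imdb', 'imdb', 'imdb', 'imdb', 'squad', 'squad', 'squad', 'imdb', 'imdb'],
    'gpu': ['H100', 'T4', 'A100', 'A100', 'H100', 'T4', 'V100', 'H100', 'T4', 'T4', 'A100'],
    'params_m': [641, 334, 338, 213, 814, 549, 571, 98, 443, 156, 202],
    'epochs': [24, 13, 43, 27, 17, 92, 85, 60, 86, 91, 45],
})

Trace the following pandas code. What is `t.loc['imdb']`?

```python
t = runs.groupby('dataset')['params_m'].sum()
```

group by dataset, sum of params_m:
dataset
imdb     3247
squad    1112
Name: params_m, dtype: int64
The value at index 'imdb' is 3247.

3247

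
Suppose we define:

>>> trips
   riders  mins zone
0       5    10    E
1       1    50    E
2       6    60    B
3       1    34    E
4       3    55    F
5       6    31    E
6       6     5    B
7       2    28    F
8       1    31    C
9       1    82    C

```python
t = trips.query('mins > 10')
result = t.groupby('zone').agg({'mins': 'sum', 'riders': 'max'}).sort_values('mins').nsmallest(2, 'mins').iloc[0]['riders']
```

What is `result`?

6

filter rows where mins > 10:
   riders  mins zone
1       1    50    E
2       6    60    B
3       1    34    E
4       3    55    F
5       6    31    E
7       2    28    F
8       1    31    C
9       1    82    C
group by zone: sum(mins), max(riders):
      mins  riders
zone              
B       60       6
C      113       1
E      115       6
F       83       3
sort by mins:
      mins  riders
zone              
B       60       6
F       83       3
C      113       1
E      115       6
take 2 rows with smallest mins:
      mins  riders
zone              
B       60       6
F       83       3
The value at position 0, column 'riders' is 6.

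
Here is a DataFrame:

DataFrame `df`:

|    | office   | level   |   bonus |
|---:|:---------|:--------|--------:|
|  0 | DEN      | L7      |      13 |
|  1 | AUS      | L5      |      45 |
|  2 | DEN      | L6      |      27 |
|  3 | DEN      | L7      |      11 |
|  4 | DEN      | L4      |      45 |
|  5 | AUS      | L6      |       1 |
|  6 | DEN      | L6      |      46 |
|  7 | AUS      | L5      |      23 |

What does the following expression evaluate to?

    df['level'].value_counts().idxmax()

value_counts of level:
level
L6    3
L7    2
L5    2
L4    1
Name: count, dtype: int64
Then the label with the largest value: L6

L6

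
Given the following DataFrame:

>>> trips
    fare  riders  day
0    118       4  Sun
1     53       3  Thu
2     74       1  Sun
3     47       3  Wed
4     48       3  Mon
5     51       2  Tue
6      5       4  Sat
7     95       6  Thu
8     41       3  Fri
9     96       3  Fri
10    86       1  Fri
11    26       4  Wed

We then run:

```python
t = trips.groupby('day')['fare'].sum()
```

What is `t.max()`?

223

group by day, sum of fare:
day
Fri    223
Mon     48
Sat      5
Sun    192
Thu    148
Tue     51
Wed     73
Name: fare, dtype: int64
Reading off the max of the resulting series, we get 223.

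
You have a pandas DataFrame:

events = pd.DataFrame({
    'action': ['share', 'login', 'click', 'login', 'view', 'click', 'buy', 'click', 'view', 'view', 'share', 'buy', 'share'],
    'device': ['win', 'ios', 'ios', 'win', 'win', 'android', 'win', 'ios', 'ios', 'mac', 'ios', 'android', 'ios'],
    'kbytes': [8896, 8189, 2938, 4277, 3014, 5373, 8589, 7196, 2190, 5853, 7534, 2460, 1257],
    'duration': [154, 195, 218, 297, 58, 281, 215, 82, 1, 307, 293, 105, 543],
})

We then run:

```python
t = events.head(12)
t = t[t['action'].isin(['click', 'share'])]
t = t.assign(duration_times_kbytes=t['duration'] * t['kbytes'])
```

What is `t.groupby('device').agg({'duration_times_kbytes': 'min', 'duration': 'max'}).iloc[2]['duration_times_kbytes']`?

take first 12 rows:
   action   device  kbytes  duration
0   share      win    8896       154
1   login      ios    8189       195
2   click      ios    2938       218
3   login      win    4277       297
4    view      win    3014        58
5   click  android    5373       281
6     buy      win    8589       215
7   click      ios    7196        82
8    view      ios    2190         1
9    view      mac    5853       307
10  share      ios    7534       293
11    buy  android    2460       105
filter rows where action in ['click', 'share']:
   action   device  kbytes  duration
0   share      win    8896       154
2   click      ios    2938       218
5   click  android    5373       281
7   click      ios    7196        82
10  share      ios    7534       293
add column duration_times_kbytes = t['duration'] * t['kbytes']:
   action   device  kbytes  duration  duration_times_kbytes
0   share      win    8896       154                1369984
2   click      ios    2938       218                 640484
5   click  android    5373       281                1509813
7   click      ios    7196        82                 590072
10  share      ios    7534       293                2207462
group by device: min(duration_times_kbytes), max(duration):
         duration_times_kbytes  duration
device                                  
android                1509813       281
ios                     590072       293
win                    1369984       154

1369984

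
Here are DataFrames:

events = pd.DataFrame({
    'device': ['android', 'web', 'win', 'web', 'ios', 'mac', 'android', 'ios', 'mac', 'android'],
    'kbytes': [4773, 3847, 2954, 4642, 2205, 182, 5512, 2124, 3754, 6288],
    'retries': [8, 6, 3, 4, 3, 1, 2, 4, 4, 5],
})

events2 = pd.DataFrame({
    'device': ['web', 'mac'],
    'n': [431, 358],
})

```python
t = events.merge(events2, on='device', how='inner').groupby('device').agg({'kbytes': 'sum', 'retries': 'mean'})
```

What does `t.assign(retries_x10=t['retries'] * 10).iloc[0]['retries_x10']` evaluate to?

25.0

merge on 'device' (how='inner') → 4 rows:
  device  kbytes  retries    n
0    web    3847        6  431
1    web    4642        4  431
2    mac     182        1  358
3    mac    3754        4  358
group by device: sum(kbytes), mean(retries):
        kbytes  retries
device                 
mac       3936      2.5
web       8489      5.0
add column retries_x10 = t['retries'] * 10:
        kbytes  retries  retries_x10
device                              
mac       3936      2.5         25.0
web       8489      5.0         50.0
The value at position 0, column 'retries_x10' is 25.0.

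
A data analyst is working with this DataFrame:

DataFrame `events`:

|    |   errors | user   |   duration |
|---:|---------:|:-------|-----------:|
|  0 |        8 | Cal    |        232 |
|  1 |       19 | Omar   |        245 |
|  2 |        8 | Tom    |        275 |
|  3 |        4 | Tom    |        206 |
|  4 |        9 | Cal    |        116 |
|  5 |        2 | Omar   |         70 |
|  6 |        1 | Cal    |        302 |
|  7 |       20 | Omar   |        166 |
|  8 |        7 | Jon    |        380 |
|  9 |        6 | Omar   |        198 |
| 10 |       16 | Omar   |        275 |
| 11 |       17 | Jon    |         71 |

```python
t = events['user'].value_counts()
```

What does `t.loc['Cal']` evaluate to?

3

value_counts of user:
user
Omar    5
Cal     3
Tom     2
Jon     2
Name: count, dtype: int64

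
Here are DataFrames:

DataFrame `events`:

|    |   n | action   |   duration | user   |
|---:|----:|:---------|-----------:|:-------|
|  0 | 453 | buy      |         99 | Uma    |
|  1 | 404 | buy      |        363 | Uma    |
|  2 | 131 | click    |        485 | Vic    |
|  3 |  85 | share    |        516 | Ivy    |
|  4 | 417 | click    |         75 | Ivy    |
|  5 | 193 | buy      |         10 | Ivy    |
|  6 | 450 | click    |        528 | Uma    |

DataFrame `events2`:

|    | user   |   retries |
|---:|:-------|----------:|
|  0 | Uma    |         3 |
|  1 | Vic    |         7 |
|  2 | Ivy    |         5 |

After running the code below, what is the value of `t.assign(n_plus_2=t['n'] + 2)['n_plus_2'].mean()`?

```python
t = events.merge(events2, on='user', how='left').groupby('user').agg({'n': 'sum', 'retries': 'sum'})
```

merge on 'user' (how='left') → 7 rows:
     n action  duration user  retries
0  453    buy        99  Uma        3
1  404    buy       363  Uma        3
2  131  click       485  Vic        7
3   85  share       516  Ivy        5
4  417  click        75  Ivy        5
5  193    buy        10  Ivy        5
6  450  click       528  Uma        3
group by user: sum(n), sum(retries):
         n  retries
user               
Ivy    695       15
Uma   1307        9
Vic    131        7
add column n_plus_2 = t['n'] + 2:
         n  retries  n_plus_2
user                         
Ivy    695       15       697
Uma   1307        9      1309
Vic    131        7       133
The mean of column 'n_plus_2' is 713.0.

713.0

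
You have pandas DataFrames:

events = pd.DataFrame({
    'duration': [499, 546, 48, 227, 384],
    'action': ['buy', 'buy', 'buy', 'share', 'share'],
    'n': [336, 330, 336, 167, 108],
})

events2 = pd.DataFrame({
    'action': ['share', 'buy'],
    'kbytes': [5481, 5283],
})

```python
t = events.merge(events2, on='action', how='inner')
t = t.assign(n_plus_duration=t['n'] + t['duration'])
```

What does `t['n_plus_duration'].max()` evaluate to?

876

merge on 'action' (how='inner') → 5 rows:
   duration action    n  kbytes
0       499    buy  336    5283
1       546    buy  330    5283
2        48    buy  336    5283
3       227  share  167    5481
4       384  share  108    5481
add column n_plus_duration = t['n'] + t['duration']:
   duration action    n  kbytes  n_plus_duration
0       499    buy  336    5283              835
1       546    buy  330    5283              876
2        48    buy  336    5283              384
3       227  share  167    5481              394
4       384  share  108    5481              492
Finally, max of column 'n_plus_duration' = 876.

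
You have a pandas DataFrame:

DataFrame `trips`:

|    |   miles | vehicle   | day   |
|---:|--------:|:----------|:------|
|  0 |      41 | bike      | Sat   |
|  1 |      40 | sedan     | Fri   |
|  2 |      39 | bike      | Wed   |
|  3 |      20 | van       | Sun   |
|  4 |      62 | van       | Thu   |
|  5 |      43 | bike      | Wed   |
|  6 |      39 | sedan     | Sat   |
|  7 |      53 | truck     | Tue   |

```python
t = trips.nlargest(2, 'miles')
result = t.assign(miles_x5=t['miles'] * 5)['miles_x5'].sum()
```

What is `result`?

575

take 2 rows with largest miles:
   miles vehicle  day
4     62     van  Thu
7     53   truck  Tue
add column miles_x5 = t['miles'] * 5:
   miles vehicle  day  miles_x5
4     62     van  Thu       310
7     53   truck  Tue       265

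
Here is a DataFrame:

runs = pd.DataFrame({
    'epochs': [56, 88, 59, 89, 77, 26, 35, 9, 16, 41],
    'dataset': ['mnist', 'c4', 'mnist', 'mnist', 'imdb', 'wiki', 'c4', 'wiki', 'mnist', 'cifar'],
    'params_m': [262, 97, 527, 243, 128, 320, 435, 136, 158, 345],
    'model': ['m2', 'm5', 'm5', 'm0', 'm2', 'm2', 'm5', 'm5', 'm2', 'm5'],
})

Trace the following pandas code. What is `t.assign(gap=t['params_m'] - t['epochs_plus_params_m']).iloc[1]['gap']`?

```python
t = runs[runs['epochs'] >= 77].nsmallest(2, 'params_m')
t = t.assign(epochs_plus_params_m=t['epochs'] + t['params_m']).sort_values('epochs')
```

filter rows where epochs >= 77:
   epochs dataset  params_m model
1      88      c4        97    m5
3      89   mnist       243    m0
4      77    imdb       128    m2
take 2 rows with smallest params_m:
   epochs dataset  params_m model
1      88      c4        97    m5
4      77    imdb       128    m2
add column epochs_plus_params_m = t['epochs'] + t['params_m']:
   epochs dataset  params_m model  epochs_plus_params_m
1      88      c4        97    m5                   185
4      77    imdb       128    m2                   205
sort by epochs:
   epochs dataset  params_m model  epochs_plus_params_m
4      77    imdb       128    m2                   205
1      88      c4        97    m5                   185
add column gap = t['params_m'] - t['epochs_plus_params_m']:
   epochs dataset  params_m model  epochs_plus_params_m  gap
4      77    imdb       128    m2                   205  -77
1      88      c4        97    m5                   185  -88

-88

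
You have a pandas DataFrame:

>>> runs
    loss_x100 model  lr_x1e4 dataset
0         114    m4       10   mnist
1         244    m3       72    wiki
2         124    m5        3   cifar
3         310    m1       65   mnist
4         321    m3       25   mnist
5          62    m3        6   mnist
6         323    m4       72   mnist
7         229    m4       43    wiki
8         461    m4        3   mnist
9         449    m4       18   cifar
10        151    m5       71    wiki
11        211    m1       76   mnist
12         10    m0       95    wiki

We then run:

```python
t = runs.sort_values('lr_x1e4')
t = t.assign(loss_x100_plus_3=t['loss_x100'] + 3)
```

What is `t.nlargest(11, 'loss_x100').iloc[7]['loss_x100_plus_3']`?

214

sort by lr_x1e4:
    loss_x100 model  lr_x1e4 dataset
2         124    m5        3   cifar
8         461    m4        3   mnist
5          62    m3        6   mnist
0         114    m4       10   mnist
9         449    m4       18   cifar
4         321    m3       25   mnist
7         229    m4       43    wiki
3         310    m1       65   mnist
10        151    m5       71    wiki
1         244    m3       72    wiki
6         323    m4       72   mnist
11        211    m1       76   mnist
12         10    m0       95    wiki
add column loss_x100_plus_3 = t['loss_x100'] + 3:
    loss_x100 model  lr_x1e4 dataset  loss_x100_plus_3
2         124    m5        3   cifar               127
8         461    m4        3   mnist               464
5          62    m3        6   mnist                65
0         114    m4       10   mnist               117
9         449    m4       18   cifar               452
4         321    m3       25   mnist               324
7         229    m4       43    wiki               232
3         310    m1       65   mnist               313
10        151    m5       71    wiki               154
1         244    m3       72    wiki               247
6         323    m4       72   mnist               326
11        211    m1       76   mnist               214
12         10    m0       95    wiki                13
take 11 rows with largest loss_x100:
    loss_x100 model  lr_x1e4 dataset  loss_x100_plus_3
8         461    m4        3   mnist               464
9         449    m4       18   cifar               452
6         323    m4       72   mnist               326
4         321    m3       25   mnist               324
3         310    m1       65   mnist               313
1         244    m3       72    wiki               247
7         229    m4       43    wiki               232
11        211    m1       76   mnist               214
10        151    m5       71    wiki               154
2         124    m5        3   cifar               127
0         114    m4       10   mnist               117
So iloc[7]['loss_x100_plus_3'] = 214.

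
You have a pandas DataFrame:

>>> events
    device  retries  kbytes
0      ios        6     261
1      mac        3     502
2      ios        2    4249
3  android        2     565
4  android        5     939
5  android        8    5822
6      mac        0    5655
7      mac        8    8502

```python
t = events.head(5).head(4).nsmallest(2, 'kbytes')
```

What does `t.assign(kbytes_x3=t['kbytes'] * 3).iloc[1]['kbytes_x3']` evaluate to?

1506

take first 5 rows:
    device  retries  kbytes
0      ios        6     261
1      mac        3     502
2      ios        2    4249
3  android        2     565
4  android        5     939
take first 4 rows:
    device  retries  kbytes
0      ios        6     261
1      mac        3     502
2      ios        2    4249
3  android        2     565
take 2 rows with smallest kbytes:
  device  retries  kbytes
0    ios        6     261
1    mac        3     502
add column kbytes_x3 = t['kbytes'] * 3:
  device  retries  kbytes  kbytes_x3
0    ios        6     261        783
1    mac        3     502       1506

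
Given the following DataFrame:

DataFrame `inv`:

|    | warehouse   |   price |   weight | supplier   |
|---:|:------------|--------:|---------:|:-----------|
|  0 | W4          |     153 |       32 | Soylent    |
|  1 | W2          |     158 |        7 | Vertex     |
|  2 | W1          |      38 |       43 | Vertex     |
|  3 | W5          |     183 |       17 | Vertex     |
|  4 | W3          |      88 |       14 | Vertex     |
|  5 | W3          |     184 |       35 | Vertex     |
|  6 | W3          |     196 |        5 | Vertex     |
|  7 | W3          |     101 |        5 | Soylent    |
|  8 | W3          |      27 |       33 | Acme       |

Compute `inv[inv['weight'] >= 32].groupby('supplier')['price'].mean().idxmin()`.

Acme

filter rows where weight >= 32:
  warehouse  price  weight supplier
0        W4    153      32  Soylent
2        W1     38      43   Vertex
5        W3    184      35   Vertex
8        W3     27      33     Acme
group by supplier, mean of price:
supplier
Acme        27.0
Soylent    153.0
Vertex     111.0
Name: price, dtype: float64
label with the smallest value → Acme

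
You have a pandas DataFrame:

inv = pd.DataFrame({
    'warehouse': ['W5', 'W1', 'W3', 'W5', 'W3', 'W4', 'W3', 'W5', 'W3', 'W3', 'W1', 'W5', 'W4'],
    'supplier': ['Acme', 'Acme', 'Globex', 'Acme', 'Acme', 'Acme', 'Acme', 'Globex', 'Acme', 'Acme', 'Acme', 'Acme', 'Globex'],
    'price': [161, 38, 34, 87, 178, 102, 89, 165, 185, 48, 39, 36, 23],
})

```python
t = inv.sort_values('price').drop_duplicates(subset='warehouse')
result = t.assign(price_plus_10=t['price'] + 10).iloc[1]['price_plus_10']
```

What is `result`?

44

sort by price:
   warehouse supplier  price
12        W4   Globex     23
2         W3   Globex     34
11        W5     Acme     36
1         W1     Acme     38
10        W1     Acme     39
9         W3     Acme     48
3         W5     Acme     87
6         W3     Acme     89
5         W4     Acme    102
0         W5     Acme    161
7         W5   Globex    165
4         W3     Acme    178
8         W3     Acme    185
drop duplicate warehouse (keep=first):
   warehouse supplier  price
12        W4   Globex     23
2         W3   Globex     34
11        W5     Acme     36
1         W1     Acme     38
add column price_plus_10 = t['price'] + 10:
   warehouse supplier  price  price_plus_10
12        W4   Globex     23             33
2         W3   Globex     34             44
11        W5     Acme     36             46
1         W1     Acme     38             48
Then the value at position 1, column 'price_plus_10': 44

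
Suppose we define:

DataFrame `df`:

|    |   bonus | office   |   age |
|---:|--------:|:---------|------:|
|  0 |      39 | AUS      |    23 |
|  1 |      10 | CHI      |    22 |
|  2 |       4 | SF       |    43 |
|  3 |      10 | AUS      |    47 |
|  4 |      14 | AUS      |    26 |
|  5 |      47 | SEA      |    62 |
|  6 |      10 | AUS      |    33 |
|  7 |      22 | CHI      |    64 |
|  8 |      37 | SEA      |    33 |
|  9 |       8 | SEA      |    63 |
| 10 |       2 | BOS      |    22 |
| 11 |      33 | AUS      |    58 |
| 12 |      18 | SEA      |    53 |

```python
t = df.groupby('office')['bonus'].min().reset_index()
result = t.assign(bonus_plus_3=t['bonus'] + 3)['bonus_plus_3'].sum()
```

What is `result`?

49

group by office, min of bonus:
office
AUS    10
BOS     2
CHI    10
SEA     8
SF      4
Name: bonus, dtype: int64
reset_index():
  office  bonus
0    AUS     10
1    BOS      2
2    CHI     10
3    SEA      8
4     SF      4
add column bonus_plus_3 = t['bonus'] + 3:
  office  bonus  bonus_plus_3
0    AUS     10            13
1    BOS      2             5
2    CHI     10            13
3    SEA      8            11
4     SF      4             7
Then the sum of column 'bonus_plus_3': 49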